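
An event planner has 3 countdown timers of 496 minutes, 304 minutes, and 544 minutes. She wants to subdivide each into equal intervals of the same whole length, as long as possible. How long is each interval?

The interval must divide each timer length; the longest such is the gcd.
496 = 2^4 × 31
304 = 2^4 × 19
544 = 2^5 × 17
gcd(496, 304, 544) = 2^4 = 16.

16 minutes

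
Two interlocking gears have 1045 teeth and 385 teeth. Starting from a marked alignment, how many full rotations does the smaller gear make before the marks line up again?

19 rotations

All finish a whole number of cycles simultaneously at t = LCM of the periods.
1045 = 5 × 11 × 19
385 = 5 × 7 × 11
LCM(1045, 385) = 5 × 7 × 11 × 19 = 7315.
Rotations for period 385: 7315 / 385 = 19.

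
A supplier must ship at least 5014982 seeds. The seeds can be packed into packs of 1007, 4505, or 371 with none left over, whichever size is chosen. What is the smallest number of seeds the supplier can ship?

5392485

The number of seeds must be a common multiple of 1007, 4505, and 371, so a multiple of their LCM.
1007 = 19 × 53
4505 = 5 × 17 × 53
371 = 7 × 53
LCM(1007, 4505, 371) = 5 × 7 × 17 × 19 × 53 = 599165.
Smallest multiple of 599165 that is ≥ 5014982: ⌈5014982/599165⌉ × 599165 = 9 × 599165 = 5392485.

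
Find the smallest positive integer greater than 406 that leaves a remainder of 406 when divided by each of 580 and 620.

N − 406 must be a common multiple of 580 and 620.
580 = 2^2 × 5 × 29
620 = 2^2 × 5 × 31
LCM(580, 620) = 2^2 × 5 × 29 × 31 = 17980.
Smallest N > 406 is LCM + 406 = 17980 + 406 = 18386.

18386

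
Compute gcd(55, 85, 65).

5

55 = 5 × 11
85 = 5 × 17
65 = 5 × 13
gcd(55, 85, 65) = 5.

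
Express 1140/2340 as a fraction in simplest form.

19/39

1140 = 2^2 × 3 × 5 × 19
2340 = 2^2 × 3^2 × 5 × 13
gcd(1140, 2340) = 2^2 × 3 × 5 = 60.
Divide numerator and denominator by 60: 1140/2340 = 19/39.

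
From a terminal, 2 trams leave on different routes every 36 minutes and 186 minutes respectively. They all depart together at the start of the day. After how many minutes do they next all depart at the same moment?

1116 minutes

We need the least common multiple of the intervals.
36 = 2^2 × 3^2
186 = 2 × 3 × 31
LCM(36, 186) = 2^2 × 3^2 × 31 = 1116.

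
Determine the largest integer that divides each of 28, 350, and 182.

14

28 = 2^2 × 7
350 = 2 × 5^2 × 7
182 = 2 × 7 × 13
gcd(28, 350, 182) = 2 × 7 = 14.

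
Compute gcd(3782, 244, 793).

3782 = 2 × 31 × 61
244 = 2^2 × 61
793 = 13 × 61
gcd(3782, 244, 793) = 61.

61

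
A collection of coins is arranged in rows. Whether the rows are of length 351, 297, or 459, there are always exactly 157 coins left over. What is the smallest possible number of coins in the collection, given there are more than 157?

N − 157 must be a common multiple of 351, 297, and 459.
351 = 3^3 × 13
297 = 3^3 × 11
459 = 3^3 × 17
LCM(351, 297, 459) = 3^3 × 11 × 13 × 17 = 65637.
Smallest N > 157 is LCM + 157 = 65637 + 157 = 65794.

65794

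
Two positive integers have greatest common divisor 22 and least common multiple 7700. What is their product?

169400

For any two positive integers, gcd × lcm = product = 22 × 7700 = 169400.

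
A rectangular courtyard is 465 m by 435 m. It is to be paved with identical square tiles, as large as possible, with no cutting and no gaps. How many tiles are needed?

Tile side = gcd(465, 435).
465 = 3 × 5 × 31
435 = 3 × 5 × 29
gcd(465, 435) = 3 × 5 = 15.
Tiles: (465/15) × (435/15) = 31 × 29 = 899.

899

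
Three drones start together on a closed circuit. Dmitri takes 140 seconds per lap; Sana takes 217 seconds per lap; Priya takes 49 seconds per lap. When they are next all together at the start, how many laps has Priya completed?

620 laps

All finish a whole number of cycles simultaneously at t = LCM of the periods.
140 = 2^2 × 5 × 7
217 = 7 × 31
49 = 7^2
LCM(140, 217, 49) = 2^2 × 5 × 7^2 × 31 = 30380.
Laps for period 49: 30380 / 49 = 620.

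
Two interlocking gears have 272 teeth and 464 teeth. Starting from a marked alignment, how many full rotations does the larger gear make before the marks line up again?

The first common completion time is the LCM of the periods.
272 = 2^4 × 17
464 = 2^4 × 29
LCM(272, 464) = 2^4 × 17 × 29 = 7888.
Rotations for period 464: 7888 / 464 = 17.

17 rotations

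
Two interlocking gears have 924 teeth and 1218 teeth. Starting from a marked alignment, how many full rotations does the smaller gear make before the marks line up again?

All finish a whole number of cycles simultaneously at t = LCM of the periods.
924 = 2^2 × 3 × 7 × 11
1218 = 2 × 3 × 7 × 29
LCM(924, 1218) = 2^2 × 3 × 7 × 11 × 29 = 26796.
Rotations for period 924: 26796 / 924 = 29.

29 rotations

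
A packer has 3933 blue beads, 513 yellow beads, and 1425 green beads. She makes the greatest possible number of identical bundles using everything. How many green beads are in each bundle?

Number of bundles = gcd(3933, 513, 1425).
3933 = 3^2 × 19 × 23
513 = 3^3 × 19
1425 = 3 × 5^2 × 19
gcd(3933, 513, 1425) = 3 × 19 = 57.
green beads per bundle = 1425 / 57 = 25.

25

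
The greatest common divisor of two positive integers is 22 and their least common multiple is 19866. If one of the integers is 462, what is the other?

946

For two integers, gcd × lcm = product, so the other is (22 × 19866) / 462 = 437052 / 462 = 946.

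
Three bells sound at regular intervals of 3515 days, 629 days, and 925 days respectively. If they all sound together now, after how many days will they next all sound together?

298775 days

We need the least common multiple of the intervals.
3515 = 5 × 19 × 37
629 = 17 × 37
925 = 5^2 × 37
LCM(3515, 629, 925) = 5^2 × 17 × 19 × 37 = 298775.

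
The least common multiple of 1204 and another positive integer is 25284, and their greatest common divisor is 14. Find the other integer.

294

gcd × lcm = product of the two integers, so the other integer is (14 × 25284) / 1204 = 294.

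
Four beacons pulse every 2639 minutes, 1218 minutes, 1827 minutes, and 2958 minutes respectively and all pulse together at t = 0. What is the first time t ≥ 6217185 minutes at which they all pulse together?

6460272 minutes

Joint pulses occur at multiples of LCM(2639, 1218, 1827, 2958).
2639 = 7 × 13 × 29
1218 = 2 × 3 × 7 × 29
1827 = 3^2 × 7 × 29
2958 = 2 × 3 × 17 × 29
LCM(2639, 1218, 1827, 2958) = 2 × 3^2 × 7 × 13 × 17 × 29 = 807534.
Smallest multiple of 807534 that is ≥ 6217185: ⌈6217185/807534⌉ × 807534 = 8 × 807534 = 6460272.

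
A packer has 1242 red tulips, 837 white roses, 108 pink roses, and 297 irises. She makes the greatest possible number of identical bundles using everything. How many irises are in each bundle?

11

Number of bundles = gcd(1242, 837, 108, 297).
1242 = 2 × 3^3 × 23
837 = 3^3 × 31
108 = 2^2 × 3^3
297 = 3^3 × 11
gcd(1242, 837, 108, 297) = 3^3 = 27.
irises per bundle = 297 / 27 = 11.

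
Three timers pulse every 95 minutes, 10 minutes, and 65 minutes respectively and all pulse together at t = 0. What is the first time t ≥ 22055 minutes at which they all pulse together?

22230 minutes

Joint pulses occur at multiples of LCM(95, 10, 65).
95 = 5 × 19
10 = 2 × 5
65 = 5 × 13
LCM(95, 10, 65) = 2 × 5 × 13 × 19 = 2470.
Smallest multiple of 2470 that is ≥ 22055: ⌈22055/2470⌉ × 2470 = 9 × 2470 = 22230.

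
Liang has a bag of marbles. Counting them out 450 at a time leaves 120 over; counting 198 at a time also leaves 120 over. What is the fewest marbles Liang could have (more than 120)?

N − 120 must be a common multiple of 450 and 198.
450 = 2 × 3^2 × 5^2
198 = 2 × 3^2 × 11
LCM(450, 198) = 2 × 3^2 × 5^2 × 11 = 4950.
Smallest N > 120 is LCM + 120 = 4950 + 120 = 5070.

5070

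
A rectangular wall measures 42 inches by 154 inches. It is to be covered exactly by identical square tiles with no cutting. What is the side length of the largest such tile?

By the Euclidean algorithm:
154 = 3 × 42 + 28
42 = 1 × 28 + 14
28 = 2 × 14 + 0
gcd(42, 154) = 14.

14 inches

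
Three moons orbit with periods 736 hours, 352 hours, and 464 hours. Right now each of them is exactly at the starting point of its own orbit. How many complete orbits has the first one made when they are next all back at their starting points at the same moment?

They are all back at their starting positions together after one LCM of the periods.
736 = 2^5 × 23
352 = 2^5 × 11
464 = 2^4 × 29
LCM(736, 352, 464) = 2^5 × 11 × 23 × 29 = 234784.
Orbits for period 736: 234784 / 736 = 319.

319 orbits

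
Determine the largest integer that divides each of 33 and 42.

33 = 3 × 11
42 = 2 × 3 × 7
gcd(33, 42) = 3.

3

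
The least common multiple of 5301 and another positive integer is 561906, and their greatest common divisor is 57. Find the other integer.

6042

gcd × lcm = product of the two integers, so the other integer is (57 × 561906) / 5301 = 6042.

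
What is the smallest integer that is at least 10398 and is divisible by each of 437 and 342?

The integer must be a common multiple of 437 and 342, so a multiple of their LCM.
437 = 19 × 23
342 = 2 × 3^2 × 19
LCM(437, 342) = 2 × 3^2 × 19 × 23 = 7866.
Smallest multiple of 7866 that is ≥ 10398: ⌈10398/7866⌉ × 7866 = 2 × 7866 = 15732.

15732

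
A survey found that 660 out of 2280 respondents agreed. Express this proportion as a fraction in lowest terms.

11/38

660 = 2^2 × 3 × 5 × 11
2280 = 2^3 × 3 × 5 × 19
gcd(660, 2280) = 2^2 × 3 × 5 = 60.
Divide numerator and denominator by 60: 660/2280 = 11/38.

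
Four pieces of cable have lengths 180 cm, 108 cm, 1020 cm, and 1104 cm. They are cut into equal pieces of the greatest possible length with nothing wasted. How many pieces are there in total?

Piece length = gcd(180, 108, 1020, 1104).
180 = 2^2 × 3^2 × 5
108 = 2^2 × 3^3
1020 = 2^2 × 3 × 5 × 17
1104 = 2^4 × 3 × 23
gcd(180, 108, 1020, 1104) = 2^2 × 3 = 12.
Total pieces = 180/12 + 108/12 + 1020/12 + 1104/12 = 15 + 9 + 85 + 92 = 201.

201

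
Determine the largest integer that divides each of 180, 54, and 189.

180 = 2^2 × 3^2 × 5
54 = 2 × 3^3
189 = 3^3 × 7
gcd(180, 54, 189) = 3^2 = 9.

9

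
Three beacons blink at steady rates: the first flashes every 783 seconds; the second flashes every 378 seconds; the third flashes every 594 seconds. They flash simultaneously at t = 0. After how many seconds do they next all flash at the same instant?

The first simultaneous occurrence is after LCM of the individual periods.
783 = 3^3 × 29
378 = 2 × 3^3 × 7
594 = 2 × 3^3 × 11
LCM(783, 378, 594) = 2 × 3^3 × 7 × 11 × 29 = 120582.

120582 seconds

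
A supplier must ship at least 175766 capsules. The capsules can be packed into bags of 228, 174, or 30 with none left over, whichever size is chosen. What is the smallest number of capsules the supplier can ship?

The number of capsules must be a common multiple of 228, 174, and 30, so a multiple of their LCM.
228 = 2^2 × 3 × 19
174 = 2 × 3 × 29
30 = 2 × 3 × 5
LCM(228, 174, 30) = 2^2 × 3 × 5 × 19 × 29 = 33060.
Smallest multiple of 33060 that is ≥ 175766: ⌈175766/33060⌉ × 33060 = 6 × 33060 = 198360.

198360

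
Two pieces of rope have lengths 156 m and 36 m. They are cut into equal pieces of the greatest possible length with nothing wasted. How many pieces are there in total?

16

Piece length = gcd(156, 36).
156 = 2^2 × 3 × 13
36 = 2^2 × 3^2
gcd(156, 36) = 2^2 × 3 = 12.
Total pieces = 156/12 + 36/12 = 13 + 3 = 16.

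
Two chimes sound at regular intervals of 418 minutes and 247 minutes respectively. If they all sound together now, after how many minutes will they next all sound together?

5434 minutes

We need the least common multiple of the intervals.
418 = 2 × 11 × 19
247 = 13 × 19
LCM(418, 247) = 2 × 11 × 13 × 19 = 5434.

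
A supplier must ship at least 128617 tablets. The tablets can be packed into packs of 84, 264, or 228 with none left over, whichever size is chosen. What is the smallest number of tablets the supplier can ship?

The number of tablets must be a common multiple of 84, 264, and 228, so a multiple of their LCM.
84 = 2^2 × 3 × 7
264 = 2^3 × 3 × 11
228 = 2^2 × 3 × 19
LCM(84, 264, 228) = 2^3 × 3 × 7 × 11 × 19 = 35112.
Smallest multiple of 35112 that is ≥ 128617: ⌈128617/35112⌉ × 35112 = 4 × 35112 = 140448.

140448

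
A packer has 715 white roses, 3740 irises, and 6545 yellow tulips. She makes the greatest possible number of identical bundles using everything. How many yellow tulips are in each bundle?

Number of bundles = gcd(715, 3740, 6545).
715 = 5 × 11 × 13
3740 = 2^2 × 5 × 11 × 17
6545 = 5 × 7 × 11 × 17
gcd(715, 3740, 6545) = 5 × 11 = 55.
yellow tulips per bundle = 6545 / 55 = 119.

119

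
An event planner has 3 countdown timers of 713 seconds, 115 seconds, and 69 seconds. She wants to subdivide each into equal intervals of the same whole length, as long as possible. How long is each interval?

The interval must divide each timer length; the longest such is the gcd.
713 = 23 × 31
115 = 5 × 23
69 = 3 × 23
gcd(713, 115, 69) = 23.

23 seconds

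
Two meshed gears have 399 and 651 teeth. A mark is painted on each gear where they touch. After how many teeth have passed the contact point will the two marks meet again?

We need the least common multiple of the intervals.
399 = 3 × 7 × 19
651 = 3 × 7 × 31
LCM(399, 651) = 3 × 7 × 19 × 31 = 12369.

12369 teeth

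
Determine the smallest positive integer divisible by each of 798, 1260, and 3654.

694260

798 = 2 × 3 × 7 × 19
1260 = 2^2 × 3^2 × 5 × 7
3654 = 2 × 3^2 × 7 × 29
LCM(798, 1260, 3654) = 2^2 × 3^2 × 5 × 7 × 19 × 29 = 694260.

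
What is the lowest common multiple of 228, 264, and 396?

15048

228 = 2^2 × 3 × 19
264 = 2^3 × 3 × 11
396 = 2^2 × 3^2 × 11
LCM(228, 264, 396) = 2^3 × 3^2 × 11 × 19 = 15048.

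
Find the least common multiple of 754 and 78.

2262

754 = 2 × 13 × 29
78 = 2 × 3 × 13
LCM(754, 78) = 2 × 3 × 13 × 29 = 2262.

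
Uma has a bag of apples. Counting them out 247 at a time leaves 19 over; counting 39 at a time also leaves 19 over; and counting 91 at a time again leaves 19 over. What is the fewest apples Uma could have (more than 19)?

N − 19 must be a common multiple of 247, 39, and 91.
247 = 13 × 19
39 = 3 × 13
91 = 7 × 13
LCM(247, 39, 91) = 3 × 7 × 13 × 19 = 5187.
Smallest N > 19 is LCM + 19 = 5187 + 19 = 5206.

5206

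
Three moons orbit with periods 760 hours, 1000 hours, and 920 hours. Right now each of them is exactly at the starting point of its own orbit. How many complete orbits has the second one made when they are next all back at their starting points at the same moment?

The first common completion time is the LCM of the periods.
760 = 2^3 × 5 × 19
1000 = 2^3 × 5^3
920 = 2^3 × 5 × 23
LCM(760, 1000, 920) = 2^3 × 5^3 × 19 × 23 = 437000.
Orbits for period 1000: 437000 / 1000 = 437.

437 orbits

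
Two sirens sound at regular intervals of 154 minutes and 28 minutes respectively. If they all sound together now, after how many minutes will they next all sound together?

308 minutes

They coincide at every common multiple of the periods; the first is the LCM.
154 = 2 × 7 × 11
28 = 2^2 × 7
LCM(154, 28) = 2^2 × 7 × 11 = 308.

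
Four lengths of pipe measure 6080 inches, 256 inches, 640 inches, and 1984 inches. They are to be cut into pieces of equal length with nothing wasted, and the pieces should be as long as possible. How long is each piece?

The greatest length dividing all of 6080, 256, 640, and 1984 is their gcd.
6080 = 2^6 × 5 × 19
256 = 2^8
640 = 2^7 × 5
1984 = 2^6 × 31
gcd(6080, 256, 640, 1984) = 2^6 = 64.

64 inches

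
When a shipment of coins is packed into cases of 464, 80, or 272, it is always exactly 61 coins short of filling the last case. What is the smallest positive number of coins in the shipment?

39379

Being 61 short of a full case of size k means N ≡ −61 (mod k), i.e. N + 61 is a multiple of each size.
464 = 2^4 × 29
80 = 2^4 × 5
272 = 2^4 × 17
LCM(464, 80, 272) = 2^4 × 5 × 17 × 29 = 39440.
Smallest positive N is 39440 − 61 = 39379.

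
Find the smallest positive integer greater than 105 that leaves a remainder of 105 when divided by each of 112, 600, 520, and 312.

N − 105 must be a common multiple of 112, 600, 520, and 312.
112 = 2^4 × 7
600 = 2^3 × 3 × 5^2
520 = 2^3 × 5 × 13
312 = 2^3 × 3 × 13
LCM(112, 600, 520, 312) = 2^4 × 3 × 5^2 × 7 × 13 = 109200.
Smallest N > 105 is LCM + 105 = 109200 + 105 = 109305.

109305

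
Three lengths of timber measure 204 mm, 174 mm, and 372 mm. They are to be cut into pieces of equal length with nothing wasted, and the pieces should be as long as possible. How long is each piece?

The greatest length dividing all of 204, 174, and 372 is their gcd.
204 = 2^2 × 3 × 17
174 = 2 × 3 × 29
372 = 2^2 × 3 × 31
gcd(204, 174, 372) = 2 × 3 = 6.

6 mm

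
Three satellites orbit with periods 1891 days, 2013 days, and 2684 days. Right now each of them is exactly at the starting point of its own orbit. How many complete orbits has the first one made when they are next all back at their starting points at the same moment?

132 orbits

They are all back at their starting positions together after one LCM of the periods.
1891 = 31 × 61
2013 = 3 × 11 × 61
2684 = 2^2 × 11 × 61
LCM(1891, 2013, 2684) = 2^2 × 3 × 11 × 31 × 61 = 249612.
Orbits for period 1891: 249612 / 1891 = 132.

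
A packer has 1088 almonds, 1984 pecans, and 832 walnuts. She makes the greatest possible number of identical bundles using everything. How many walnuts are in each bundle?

13

Number of bundles = gcd(1088, 1984, 832).
1088 = 2^6 × 17
1984 = 2^6 × 31
832 = 2^6 × 13
gcd(1088, 1984, 832) = 2^6 = 64.
walnuts per bundle = 832 / 64 = 13.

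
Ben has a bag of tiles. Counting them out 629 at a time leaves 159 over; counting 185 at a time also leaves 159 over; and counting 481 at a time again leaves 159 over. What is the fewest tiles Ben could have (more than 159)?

N − 159 must be a common multiple of 629, 185, and 481.
629 = 17 × 37
185 = 5 × 37
481 = 13 × 37
LCM(629, 185, 481) = 5 × 13 × 17 × 37 = 40885.
Smallest N > 159 is LCM + 159 = 40885 + 159 = 41044.

41044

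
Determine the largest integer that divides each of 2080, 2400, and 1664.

32

2080 = 2^5 × 5 × 13
2400 = 2^5 × 3 × 5^2
1664 = 2^7 × 13
gcd(2080, 2400, 1664) = 2^5 = 32.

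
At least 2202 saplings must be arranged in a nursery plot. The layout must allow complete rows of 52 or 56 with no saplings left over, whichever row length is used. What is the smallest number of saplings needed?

2912

The number of saplings must be a common multiple of 52 and 56, so a multiple of their LCM.
52 = 2^2 × 13
56 = 2^3 × 7
LCM(52, 56) = 2^3 × 7 × 13 = 728.
Smallest multiple of 728 that is ≥ 2202: ⌈2202/728⌉ × 728 = 4 × 728 = 2912.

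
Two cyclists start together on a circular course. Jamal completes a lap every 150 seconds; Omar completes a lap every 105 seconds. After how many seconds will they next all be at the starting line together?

1050 seconds

We need the least common multiple of the intervals.
150 = 2 × 3 × 5^2
105 = 3 × 5 × 7
LCM(150, 105) = 2 × 3 × 5^2 × 7 = 1050.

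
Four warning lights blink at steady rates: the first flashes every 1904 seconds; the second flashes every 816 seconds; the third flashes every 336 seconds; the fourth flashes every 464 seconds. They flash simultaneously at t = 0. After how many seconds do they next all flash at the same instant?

165648 seconds

They coincide at every common multiple of the periods; the first is the LCM.
1904 = 2^4 × 7 × 17
816 = 2^4 × 3 × 17
336 = 2^4 × 3 × 7
464 = 2^4 × 29
LCM(1904, 816, 336, 464) = 2^4 × 3 × 7 × 17 × 29 = 165648.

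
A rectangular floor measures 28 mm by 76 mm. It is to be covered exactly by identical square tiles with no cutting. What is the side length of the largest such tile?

4 mm

By the Euclidean algorithm:
76 = 2 × 28 + 20
28 = 1 × 20 + 8
20 = 2 × 8 + 4
8 = 2 × 4 + 0
gcd(28, 76) = 4.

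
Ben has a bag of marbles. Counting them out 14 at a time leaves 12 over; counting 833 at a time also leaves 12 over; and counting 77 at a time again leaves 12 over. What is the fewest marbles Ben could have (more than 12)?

N − 12 must be a common multiple of 14, 833, and 77.
14 = 2 × 7
833 = 7^2 × 17
77 = 7 × 11
LCM(14, 833, 77) = 2 × 7^2 × 11 × 17 = 18326.
Smallest N > 12 is LCM + 12 = 18326 + 12 = 18338.

18338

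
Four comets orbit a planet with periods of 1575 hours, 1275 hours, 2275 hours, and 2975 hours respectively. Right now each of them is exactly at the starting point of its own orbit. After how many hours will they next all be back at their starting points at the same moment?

We need the least common multiple of the intervals.
1575 = 3^2 × 5^2 × 7
1275 = 3 × 5^2 × 17
2275 = 5^2 × 7 × 13
2975 = 5^2 × 7 × 17
LCM(1575, 1275, 2275, 2975) = 3^2 × 5^2 × 7 × 13 × 17 = 348075.

348075 hours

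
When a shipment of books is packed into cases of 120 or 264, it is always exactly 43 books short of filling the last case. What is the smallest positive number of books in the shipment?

Being 43 short of a full case of size k means N ≡ −43 (mod k), i.e. N + 43 is a multiple of each size.
120 = 2^3 × 3 × 5
264 = 2^3 × 3 × 11
LCM(120, 264) = 2^3 × 3 × 5 × 11 = 1320.
Smallest positive N is 1320 − 43 = 1277.

1277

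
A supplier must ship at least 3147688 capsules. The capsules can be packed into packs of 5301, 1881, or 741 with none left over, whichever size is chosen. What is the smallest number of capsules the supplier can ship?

The number of capsules must be a common multiple of 5301, 1881, and 741, so a multiple of their LCM.
5301 = 3^2 × 19 × 31
1881 = 3^2 × 11 × 19
741 = 3 × 13 × 19
LCM(5301, 1881, 741) = 3^2 × 11 × 13 × 19 × 31 = 758043.
Smallest multiple of 758043 that is ≥ 3147688: ⌈3147688/758043⌉ × 758043 = 5 × 758043 = 3790215.

3790215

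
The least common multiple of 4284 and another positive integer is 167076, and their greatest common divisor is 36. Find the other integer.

1404

gcd × lcm = product of the two integers, so the other integer is (36 × 167076) / 4284 = 1404.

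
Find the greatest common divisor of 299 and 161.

299 = 13 × 23
161 = 7 × 23
gcd(299, 161) = 23.

23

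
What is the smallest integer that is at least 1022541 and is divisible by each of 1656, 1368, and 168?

The integer must be a common multiple of 1656, 1368, and 168, so a multiple of their LCM.
1656 = 2^3 × 3^2 × 23
1368 = 2^3 × 3^2 × 19
168 = 2^3 × 3 × 7
LCM(1656, 1368, 168) = 2^3 × 3^2 × 7 × 19 × 23 = 220248.
Smallest multiple of 220248 that is ≥ 1022541: ⌈1022541/220248⌉ × 220248 = 5 × 220248 = 1101240.

1101240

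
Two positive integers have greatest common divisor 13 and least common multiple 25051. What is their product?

325663

For any two positive integers, gcd × lcm = product = 13 × 25051 = 325663.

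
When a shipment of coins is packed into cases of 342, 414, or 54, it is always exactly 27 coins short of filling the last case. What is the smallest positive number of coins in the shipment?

Being 27 short of a full case of size k means N ≡ −27 (mod k), i.e. N + 27 is a multiple of each size.
342 = 2 × 3^2 × 19
414 = 2 × 3^2 × 23
54 = 2 × 3^3
LCM(342, 414, 54) = 2 × 3^3 × 19 × 23 = 23598.
Smallest positive N is 23598 − 27 = 23571.

23571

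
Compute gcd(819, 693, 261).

819 = 3^2 × 7 × 13
693 = 3^2 × 7 × 11
261 = 3^2 × 29
gcd(819, 693, 261) = 3^2 = 9.

9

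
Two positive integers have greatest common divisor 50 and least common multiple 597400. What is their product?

29870000

For any two positive integers, gcd × lcm = product = 50 × 597400 = 29870000.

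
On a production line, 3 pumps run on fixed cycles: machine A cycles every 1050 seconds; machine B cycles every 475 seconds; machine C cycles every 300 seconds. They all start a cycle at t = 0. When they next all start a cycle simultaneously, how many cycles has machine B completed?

They are all back at their starting positions together after one LCM of the periods.
1050 = 2 × 3 × 5^2 × 7
475 = 5^2 × 19
300 = 2^2 × 3 × 5^2
LCM(1050, 475, 300) = 2^2 × 3 × 5^2 × 7 × 19 = 39900.
Cycles for period 475: 39900 / 475 = 84.

84 cycles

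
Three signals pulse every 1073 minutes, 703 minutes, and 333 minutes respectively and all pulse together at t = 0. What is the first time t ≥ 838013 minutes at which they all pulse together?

917415 minutes

Joint pulses occur at multiples of LCM(1073, 703, 333).
1073 = 29 × 37
703 = 19 × 37
333 = 3^2 × 37
LCM(1073, 703, 333) = 3^2 × 19 × 29 × 37 = 183483.
Smallest multiple of 183483 that is ≥ 838013: ⌈838013/183483⌉ × 183483 = 5 × 183483 = 917415.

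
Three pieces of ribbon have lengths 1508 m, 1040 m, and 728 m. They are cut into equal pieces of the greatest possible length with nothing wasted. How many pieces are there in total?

63

Piece length = gcd(1508, 1040, 728).
1508 = 2^2 × 13 × 29
1040 = 2^4 × 5 × 13
728 = 2^3 × 7 × 13
gcd(1508, 1040, 728) = 2^2 × 13 = 52.
Total pieces = 1508/52 + 1040/52 + 728/52 = 29 + 20 + 14 = 63.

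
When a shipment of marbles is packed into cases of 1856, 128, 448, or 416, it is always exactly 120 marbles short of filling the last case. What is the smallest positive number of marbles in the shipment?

337672

Being 120 short of a full case of size k means N ≡ −120 (mod k), i.e. N + 120 is a multiple of each size.
1856 = 2^6 × 29
128 = 2^7
448 = 2^6 × 7
416 = 2^5 × 13
LCM(1856, 128, 448, 416) = 2^7 × 7 × 13 × 29 = 337792.
Smallest positive N is 337792 − 120 = 337672.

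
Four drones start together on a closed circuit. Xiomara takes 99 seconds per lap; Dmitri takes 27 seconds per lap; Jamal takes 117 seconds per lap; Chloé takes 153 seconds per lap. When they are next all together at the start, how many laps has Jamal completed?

561 laps

All finish a whole number of cycles simultaneously at t = LCM of the periods.
99 = 3^2 × 11
27 = 3^3
117 = 3^2 × 13
153 = 3^2 × 17
LCM(99, 27, 117, 153) = 3^3 × 11 × 13 × 17 = 65637.
Laps for period 117: 65637 / 117 = 561.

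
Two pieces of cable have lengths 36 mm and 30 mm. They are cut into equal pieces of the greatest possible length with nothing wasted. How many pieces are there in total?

Piece length = gcd(36, 30).
36 = 2^2 × 3^2
30 = 2 × 3 × 5
gcd(36, 30) = 2 × 3 = 6.
Total pieces = 36/6 + 30/6 = 6 + 5 = 11.

11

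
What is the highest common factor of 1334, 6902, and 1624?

1334 = 2 × 23 × 29
6902 = 2 × 7 × 17 × 29
1624 = 2^3 × 7 × 29
gcd(1334, 6902, 1624) = 2 × 29 = 58.

58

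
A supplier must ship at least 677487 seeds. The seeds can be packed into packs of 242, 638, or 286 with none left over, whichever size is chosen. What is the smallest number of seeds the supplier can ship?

729872

The number of seeds must be a common multiple of 242, 638, and 286, so a multiple of their LCM.
242 = 2 × 11^2
638 = 2 × 11 × 29
286 = 2 × 11 × 13
LCM(242, 638, 286) = 2 × 11^2 × 13 × 29 = 91234.
Smallest multiple of 91234 that is ≥ 677487: ⌈677487/91234⌉ × 91234 = 8 × 91234 = 729872.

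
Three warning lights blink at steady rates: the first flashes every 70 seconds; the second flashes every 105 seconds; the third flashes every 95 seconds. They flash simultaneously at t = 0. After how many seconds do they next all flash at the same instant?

The first simultaneous occurrence is after LCM of the individual periods.
70 = 2 × 5 × 7
105 = 3 × 5 × 7
95 = 5 × 19
LCM(70, 105, 95) = 2 × 3 × 5 × 7 × 19 = 3990.

3990 seconds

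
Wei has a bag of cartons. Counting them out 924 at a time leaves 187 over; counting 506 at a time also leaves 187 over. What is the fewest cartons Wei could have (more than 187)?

N − 187 must be a common multiple of 924 and 506.
924 = 2^2 × 3 × 7 × 11
506 = 2 × 11 × 23
LCM(924, 506) = 2^2 × 3 × 7 × 11 × 23 = 21252.
Smallest N > 187 is LCM + 187 = 21252 + 187 = 21439.

21439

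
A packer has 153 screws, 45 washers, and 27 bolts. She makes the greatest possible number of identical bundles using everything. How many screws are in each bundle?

Number of bundles = gcd(153, 45, 27).
153 = 3^2 × 17
45 = 3^2 × 5
27 = 3^3
gcd(153, 45, 27) = 3^2 = 9.
screws per bundle = 153 / 9 = 17.

17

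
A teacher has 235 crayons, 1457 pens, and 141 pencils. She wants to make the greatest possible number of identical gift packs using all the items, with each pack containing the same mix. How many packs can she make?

47 packs

The pack count must divide each quantity, so the greatest is gcd(235, 1457, 141).
235 = 5 × 47
1457 = 31 × 47
141 = 3 × 47
gcd(235, 1457, 141) = 47.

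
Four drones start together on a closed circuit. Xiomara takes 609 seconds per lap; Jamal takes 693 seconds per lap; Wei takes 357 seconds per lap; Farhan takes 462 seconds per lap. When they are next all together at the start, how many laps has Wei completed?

All finish a whole number of cycles simultaneously at t = LCM of the periods.
609 = 3 × 7 × 29
693 = 3^2 × 7 × 11
357 = 3 × 7 × 17
462 = 2 × 3 × 7 × 11
LCM(609, 693, 357, 462) = 2 × 3^2 × 7 × 11 × 17 × 29 = 683298.
Laps for period 357: 683298 / 357 = 1914.

1914 laps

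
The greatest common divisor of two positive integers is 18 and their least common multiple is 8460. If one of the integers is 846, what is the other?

180

For two integers, gcd × lcm = product, so the other is (18 × 8460) / 846 = 152280 / 846 = 180.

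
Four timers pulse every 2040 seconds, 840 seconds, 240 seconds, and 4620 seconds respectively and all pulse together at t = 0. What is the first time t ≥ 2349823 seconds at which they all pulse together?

Joint pulses occur at multiples of LCM(2040, 840, 240, 4620).
2040 = 2^3 × 3 × 5 × 17
840 = 2^3 × 3 × 5 × 7
240 = 2^4 × 3 × 5
4620 = 2^2 × 3 × 5 × 7 × 11
LCM(2040, 840, 240, 4620) = 2^4 × 3 × 5 × 7 × 11 × 17 = 314160.
Smallest multiple of 314160 that is ≥ 2349823: ⌈2349823/314160⌉ × 314160 = 8 × 314160 = 2513280.

2513280 seconds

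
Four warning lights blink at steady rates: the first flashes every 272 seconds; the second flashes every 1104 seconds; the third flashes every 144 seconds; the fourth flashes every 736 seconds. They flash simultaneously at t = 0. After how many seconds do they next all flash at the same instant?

112608 seconds

We need the least common multiple of the intervals.
272 = 2^4 × 17
1104 = 2^4 × 3 × 23
144 = 2^4 × 3^2
736 = 2^5 × 23
LCM(272, 1104, 144, 736) = 2^5 × 3^2 × 17 × 23 = 112608.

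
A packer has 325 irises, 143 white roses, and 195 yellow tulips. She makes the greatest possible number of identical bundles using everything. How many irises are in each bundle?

25

Number of bundles = gcd(325, 143, 195).
325 = 5^2 × 13
143 = 11 × 13
195 = 3 × 5 × 13
gcd(325, 143, 195) = 13.
irises per bundle = 325 / 13 = 25.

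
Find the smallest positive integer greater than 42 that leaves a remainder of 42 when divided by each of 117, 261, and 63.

N − 42 must be a common multiple of 117, 261, and 63.
117 = 3^2 × 13
261 = 3^2 × 29
63 = 3^2 × 7
LCM(117, 261, 63) = 3^2 × 7 × 13 × 29 = 23751.
Smallest N > 42 is LCM + 42 = 23751 + 42 = 23793.

23793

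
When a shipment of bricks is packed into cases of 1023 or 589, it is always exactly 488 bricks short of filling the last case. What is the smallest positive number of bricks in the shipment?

18949

Being 488 short of a full case of size k means N ≡ −488 (mod k), i.e. N + 488 is a multiple of each size.
1023 = 3 × 11 × 31
589 = 19 × 31
LCM(1023, 589) = 3 × 11 × 19 × 31 = 19437.
Smallest positive N is 19437 − 488 = 18949.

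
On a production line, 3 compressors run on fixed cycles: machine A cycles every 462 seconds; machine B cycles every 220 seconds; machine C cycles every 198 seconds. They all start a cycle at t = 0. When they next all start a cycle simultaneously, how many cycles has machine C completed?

They are all back at their starting positions together after one LCM of the periods.
462 = 2 × 3 × 7 × 11
220 = 2^2 × 5 × 11
198 = 2 × 3^2 × 11
LCM(462, 220, 198) = 2^2 × 3^2 × 5 × 7 × 11 = 13860.
Cycles for period 198: 13860 / 198 = 70.

70 cycles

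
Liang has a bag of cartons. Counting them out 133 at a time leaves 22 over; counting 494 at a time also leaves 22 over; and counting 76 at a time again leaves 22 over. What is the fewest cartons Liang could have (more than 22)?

6938

N − 22 must be a common multiple of 133, 494, and 76.
133 = 7 × 19
494 = 2 × 13 × 19
76 = 2^2 × 19
LCM(133, 494, 76) = 2^2 × 7 × 13 × 19 = 6916.
Smallest N > 22 is LCM + 22 = 6916 + 22 = 6938.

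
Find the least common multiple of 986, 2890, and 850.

986 = 2 × 17 × 29
2890 = 2 × 5 × 17^2
850 = 2 × 5^2 × 17
LCM(986, 2890, 850) = 2 × 5^2 × 17^2 × 29 = 419050.

419050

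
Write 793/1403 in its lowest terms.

13/23

793 = 13 × 61
1403 = 23 × 61
gcd(793, 1403) = 61.
Divide numerator and denominator by 61: 793/1403 = 13/23.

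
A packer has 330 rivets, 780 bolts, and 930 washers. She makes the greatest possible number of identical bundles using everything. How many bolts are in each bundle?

26

Number of bundles = gcd(330, 780, 930).
330 = 2 × 3 × 5 × 11
780 = 2^2 × 3 × 5 × 13
930 = 2 × 3 × 5 × 31
gcd(330, 780, 930) = 2 × 3 × 5 = 30.
bolts per bundle = 780 / 30 = 26.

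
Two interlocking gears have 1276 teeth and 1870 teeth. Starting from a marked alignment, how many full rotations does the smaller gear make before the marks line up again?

All finish a whole number of cycles simultaneously at t = LCM of the periods.
1276 = 2^2 × 11 × 29
1870 = 2 × 5 × 11 × 17
LCM(1276, 1870) = 2^2 × 5 × 11 × 17 × 29 = 108460.
Rotations for period 1276: 108460 / 1276 = 85.

85 rotations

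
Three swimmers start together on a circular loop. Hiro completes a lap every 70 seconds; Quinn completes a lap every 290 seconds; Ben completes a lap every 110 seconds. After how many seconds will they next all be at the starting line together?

The first simultaneous occurrence is after LCM of the individual periods.
70 = 2 × 5 × 7
290 = 2 × 5 × 29
110 = 2 × 5 × 11
LCM(70, 290, 110) = 2 × 5 × 7 × 11 × 29 = 22330.

22330 seconds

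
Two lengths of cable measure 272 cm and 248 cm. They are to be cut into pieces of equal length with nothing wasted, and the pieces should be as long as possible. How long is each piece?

Each piece length must divide every original length, so the longest possible is gcd(272, 248).
272 = 2^4 × 17
248 = 2^3 × 31
gcd(272, 248) = 2^3 = 8.

8 cm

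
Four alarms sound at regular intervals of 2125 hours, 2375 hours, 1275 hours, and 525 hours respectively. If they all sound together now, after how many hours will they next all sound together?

The first simultaneous occurrence is after LCM of the individual periods.
2125 = 5^3 × 17
2375 = 5^3 × 19
1275 = 3 × 5^2 × 17
525 = 3 × 5^2 × 7
LCM(2125, 2375, 1275, 525) = 3 × 5^3 × 7 × 17 × 19 = 847875.

847875 hours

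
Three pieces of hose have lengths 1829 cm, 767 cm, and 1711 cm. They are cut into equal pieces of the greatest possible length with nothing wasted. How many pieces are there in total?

Piece length = gcd(1829, 767, 1711).
1829 = 31 × 59
767 = 13 × 59
1711 = 29 × 59
gcd(1829, 767, 1711) = 59.
Total pieces = 1829/59 + 767/59 + 1711/59 = 31 + 13 + 29 = 73.

73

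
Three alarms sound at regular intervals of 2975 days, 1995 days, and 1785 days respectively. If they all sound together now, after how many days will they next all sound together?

We need the least common multiple of the intervals.
2975 = 5^2 × 7 × 17
1995 = 3 × 5 × 7 × 19
1785 = 3 × 5 × 7 × 17
LCM(2975, 1995, 1785) = 3 × 5^2 × 7 × 17 × 19 = 169575.

169575 days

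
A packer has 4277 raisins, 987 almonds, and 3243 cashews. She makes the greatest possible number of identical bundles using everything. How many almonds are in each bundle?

21

Number of bundles = gcd(4277, 987, 3243).
4277 = 7 × 13 × 47
987 = 3 × 7 × 47
3243 = 3 × 23 × 47
gcd(4277, 987, 3243) = 47.
almonds per bundle = 987 / 47 = 21.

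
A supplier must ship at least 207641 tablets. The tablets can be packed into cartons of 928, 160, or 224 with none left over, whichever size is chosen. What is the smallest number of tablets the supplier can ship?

The number of tablets must be a common multiple of 928, 160, and 224, so a multiple of their LCM.
928 = 2^5 × 29
160 = 2^5 × 5
224 = 2^5 × 7
LCM(928, 160, 224) = 2^5 × 5 × 7 × 29 = 32480.
Smallest multiple of 32480 that is ≥ 207641: ⌈207641/32480⌉ × 32480 = 7 × 32480 = 227360.

227360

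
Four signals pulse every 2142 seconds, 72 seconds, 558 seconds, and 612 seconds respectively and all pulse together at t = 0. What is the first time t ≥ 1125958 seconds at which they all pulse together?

1328040 seconds

Joint pulses occur at multiples of LCM(2142, 72, 558, 612).
2142 = 2 × 3^2 × 7 × 17
72 = 2^3 × 3^2
558 = 2 × 3^2 × 31
612 = 2^2 × 3^2 × 17
LCM(2142, 72, 558, 612) = 2^3 × 3^2 × 7 × 17 × 31 = 265608.
Smallest multiple of 265608 that is ≥ 1125958: ⌈1125958/265608⌉ × 265608 = 5 × 265608 = 1328040.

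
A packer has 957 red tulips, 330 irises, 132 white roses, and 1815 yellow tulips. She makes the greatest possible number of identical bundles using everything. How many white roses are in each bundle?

Number of bundles = gcd(957, 330, 132, 1815).
957 = 3 × 11 × 29
330 = 2 × 3 × 5 × 11
132 = 2^2 × 3 × 11
1815 = 3 × 5 × 11^2
gcd(957, 330, 132, 1815) = 3 × 11 = 33.
white roses per bundle = 132 / 33 = 4.

4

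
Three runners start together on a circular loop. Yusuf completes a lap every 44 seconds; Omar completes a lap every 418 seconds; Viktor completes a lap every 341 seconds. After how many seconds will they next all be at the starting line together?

They coincide at every common multiple of the periods; the first is the LCM.
44 = 2^2 × 11
418 = 2 × 11 × 19
341 = 11 × 31
LCM(44, 418, 341) = 2^2 × 11 × 19 × 31 = 25916.

25916 seconds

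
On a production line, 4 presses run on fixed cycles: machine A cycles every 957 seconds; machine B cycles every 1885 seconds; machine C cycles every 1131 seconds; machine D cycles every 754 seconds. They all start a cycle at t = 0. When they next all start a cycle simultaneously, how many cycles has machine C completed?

110 cycles

All finish a whole number of cycles simultaneously at t = LCM of the periods.
957 = 3 × 11 × 29
1885 = 5 × 13 × 29
1131 = 3 × 13 × 29
754 = 2 × 13 × 29
LCM(957, 1885, 1131, 754) = 2 × 3 × 5 × 11 × 13 × 29 = 124410.
Cycles for period 1131: 124410 / 1131 = 110.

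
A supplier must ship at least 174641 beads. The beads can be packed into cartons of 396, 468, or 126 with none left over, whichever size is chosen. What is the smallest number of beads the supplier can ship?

The number of beads must be a common multiple of 396, 468, and 126, so a multiple of their LCM.
396 = 2^2 × 3^2 × 11
468 = 2^2 × 3^2 × 13
126 = 2 × 3^2 × 7
LCM(396, 468, 126) = 2^2 × 3^2 × 7 × 11 × 13 = 36036.
Smallest multiple of 36036 that is ≥ 174641: ⌈174641/36036⌉ × 36036 = 5 × 36036 = 180180.

180180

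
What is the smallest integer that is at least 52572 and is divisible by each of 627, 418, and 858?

65208

The integer must be a common multiple of 627, 418, and 858, so a multiple of their LCM.
627 = 3 × 11 × 19
418 = 2 × 11 × 19
858 = 2 × 3 × 11 × 13
LCM(627, 418, 858) = 2 × 3 × 11 × 13 × 19 = 16302.
Smallest multiple of 16302 that is ≥ 52572: ⌈52572/16302⌉ × 16302 = 4 × 16302 = 65208.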